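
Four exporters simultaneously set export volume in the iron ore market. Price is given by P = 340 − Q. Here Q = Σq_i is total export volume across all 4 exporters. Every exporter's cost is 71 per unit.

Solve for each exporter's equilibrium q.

A representative exporter's profit is π_i = q_i(340 − Q) − 71q_i, with Q = q_i + Σ_{j≠i} q_j.
First-order condition: 269 − 2q_i − Σ_{j≠i} q_j = 0.
In a symmetric equilibrium every exporter chooses the same q, so Σ_{j≠i} q_j = 3q. The condition becomes 269 − 5q = 0, giving q = 269/5 = 53.8.

53.8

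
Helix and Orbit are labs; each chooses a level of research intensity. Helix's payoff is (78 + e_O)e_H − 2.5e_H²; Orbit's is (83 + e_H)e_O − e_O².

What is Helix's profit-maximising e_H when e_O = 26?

20.8

Expanding Helix's payoff: 78e_H + e_Oe_H − 2.5e_H².
∂π/∂e_H = 78 + e_O − 5e_H = 0, so e_H = 15.6 + 0.2e_O.
At e_O = 26: e_H = 15.6 + 0.2·26 = 20.8.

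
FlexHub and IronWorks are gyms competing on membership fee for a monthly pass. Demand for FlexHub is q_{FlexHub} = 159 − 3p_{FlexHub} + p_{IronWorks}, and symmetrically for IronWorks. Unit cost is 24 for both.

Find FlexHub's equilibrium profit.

FlexHub's profit: π = (p_{FlexHub} − 24)(159 − 3p_{FlexHub} + p_{IronWorks}).
∂π/∂p_{FlexHub} = 231 − 6p_{FlexHub} + p_{IronWorks} = 0 ⇒ p_{FlexHub} = 38.5 + (1/6)p_{IronWorks}.
The game is symmetric, so in equilibrium p_{IronWorks} = p_{FlexHub}: the reaction function gives (5/6)p_{FlexHub} = 38.5, hence p_{FlexHub} = 46.2.
q_{FlexHub} = 159 − 3·46.2 + 46.2 = 66.6.
Profit = (46.2 − 24)·66.6 = 1478.52.

1478.52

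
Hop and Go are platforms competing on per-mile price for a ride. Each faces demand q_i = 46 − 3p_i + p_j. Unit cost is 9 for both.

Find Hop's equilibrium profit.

Hop's profit: π = (p_{Hop} − 9)(46 − 3p_{Hop} + p_{Go}).
∂π/∂p_{Hop} = 73 − 6p_{Hop} + p_{Go} = 0 ⇒ p_{Hop} = 73/6 + (1/6)p_{Go}.
The game is symmetric, so in equilibrium p_{Go} = p_{Hop}: the reaction function gives (5/6)p_{Hop} = 73/6, hence p_{Hop} = 14.6.
q_{Hop} = 46 − 3·14.6 + 14.6 = 16.8.
Profit = (14.6 − 9)·16.8 = 94.08.

94.08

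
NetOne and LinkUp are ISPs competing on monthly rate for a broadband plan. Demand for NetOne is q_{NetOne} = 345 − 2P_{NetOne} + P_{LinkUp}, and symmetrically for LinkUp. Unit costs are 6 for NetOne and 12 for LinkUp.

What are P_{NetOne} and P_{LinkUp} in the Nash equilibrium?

NetOne's profit: π = (P_{NetOne} − 6)(345 − 2P_{NetOne} + P_{LinkUp}).
∂π/∂P_{NetOne} = 357 − 4P_{NetOne} + P_{LinkUp} = 0 ⇒ P_{NetOne} = 89.25 + 0.25P_{LinkUp}.
Similarly P_{LinkUp} = 92.25 + 0.25P_{NetOne}.
Plugging P_{LinkUp} into NetOne's best response: P_{NetOne} = 89.25 + 0.25(92.25 + 0.25P_{NetOne}) ⇒ 0.9375P_{NetOne} = 112.3125, so P_{NetOne} = 119.8.
Then P_{LinkUp} = 92.25 + 0.25·119.8 = 122.2.

119.8, 122.2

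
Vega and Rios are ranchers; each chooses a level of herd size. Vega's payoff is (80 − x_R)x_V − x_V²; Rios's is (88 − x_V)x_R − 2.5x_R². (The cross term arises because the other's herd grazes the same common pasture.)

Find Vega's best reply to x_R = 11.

Expanding Vega's payoff: 80x_V − x_Rx_V − x_V².
∂π/∂x_V = 80 − x_R − 2x_V = 0, so x_V = 40 − 0.5x_R.
At x_R = 11: x_V = 40 − 0.5·11 = 34.5.

34.5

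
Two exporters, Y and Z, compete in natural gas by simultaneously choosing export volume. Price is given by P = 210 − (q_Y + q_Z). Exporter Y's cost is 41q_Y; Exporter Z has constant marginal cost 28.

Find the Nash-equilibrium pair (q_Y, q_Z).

52, 65

Exporter Y's profit: π = q_Y(210 − (q_Y + q_Z)) − 41q_Y.
∂π/∂q_Y = 169 − 2q_Y − q_Z = 0, so q_Y = 84.5 − 0.5q_Z.
By the same steps for Z: q_Z = 91 − 0.5q_Y.
Substituting the second reaction function into the first: q_Y = 84.5 − 0.5(91 − 0.5q_Y), which gives 0.75q_Y = 39 ⇒ q_Y = 52.
Then q_Z = 91 − 0.5·52 = 65.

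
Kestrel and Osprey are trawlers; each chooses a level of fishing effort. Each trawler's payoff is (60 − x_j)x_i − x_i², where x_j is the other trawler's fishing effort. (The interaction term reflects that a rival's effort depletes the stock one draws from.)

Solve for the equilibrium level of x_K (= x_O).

Kestrel's payoff is (60 − x_O)x_K − x_K².
∂π/∂x_K = 60 − x_O − 2x_K = 0, so x_K = 30 − 0.5x_O.
Setting x_K = x_O in the reaction function: x_K = 30 − 0.5x_K, so x_K = 30 / 1.5 = 20.

20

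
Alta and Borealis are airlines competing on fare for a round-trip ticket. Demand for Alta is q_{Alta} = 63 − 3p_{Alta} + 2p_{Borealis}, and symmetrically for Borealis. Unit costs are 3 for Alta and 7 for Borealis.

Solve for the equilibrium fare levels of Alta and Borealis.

Alta's profit: π = (p_{Alta} − 3)(63 − 3p_{Alta} + 2p_{Borealis}).
∂π/∂p_{Alta} = 72 − 6p_{Alta} + 2p_{Borealis} = 0 ⇒ p_{Alta} = 12 + (1/3)p_{Borealis}.
Similarly p_{Borealis} = 14 + (1/3)p_{Alta}.
Solving the two reaction functions simultaneously: (1 − (1/3)(1/3))p_{Alta} = 12 + (1/3)·14, so (8/9)p_{Alta} = 50/3 and p_{Alta} = 18.75.
Then p_{Borealis} = 14 + (1/3)·18.75 = 20.25.

18.75, 20.25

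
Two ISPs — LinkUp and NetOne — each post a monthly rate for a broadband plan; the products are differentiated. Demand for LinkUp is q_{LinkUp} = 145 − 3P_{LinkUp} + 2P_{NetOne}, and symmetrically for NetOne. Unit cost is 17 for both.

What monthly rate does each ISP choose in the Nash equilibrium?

49

LinkUp's profit: π = (P_{LinkUp} − 17)(145 − 3P_{LinkUp} + 2P_{NetOne}).
∂π/∂P_{LinkUp} = 196 − 6P_{LinkUp} + 2P_{NetOne} = 0 ⇒ P_{LinkUp} = 98/3 + (1/3)P_{NetOne}.
Setting P_{LinkUp} = P_{NetOne} in the reaction function: P_{LinkUp} = 98/3 + (1/3)P_{LinkUp}, so P_{LinkUp} = (98/3) / (2/3) = 49.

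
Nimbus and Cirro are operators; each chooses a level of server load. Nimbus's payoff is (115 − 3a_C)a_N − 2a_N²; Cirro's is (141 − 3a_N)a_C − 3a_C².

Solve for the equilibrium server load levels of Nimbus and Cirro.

Expanding Nimbus's payoff: 115a_N − 3a_Ca_N − 2a_N².
∂π/∂a_N = 115 − 3a_C − 4a_N = 0, so a_N = 28.75 − 0.75a_C.
Likewise for Cirro: a_C = 23.5 − 0.5a_N.
Substituting the second reaction function into the first: a_N = 28.75 − 0.75(23.5 − 0.5a_N), which gives 0.625a_N = 11.125 ⇒ a_N = 17.8.
Then a_C = 23.5 − 0.5·17.8 = 14.6.

17.8, 14.6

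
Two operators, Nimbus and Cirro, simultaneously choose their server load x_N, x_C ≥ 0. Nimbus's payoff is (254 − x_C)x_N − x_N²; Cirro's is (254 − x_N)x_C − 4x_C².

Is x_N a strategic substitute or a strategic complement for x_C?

Expanding Nimbus's payoff: 254x_N − x_Cx_N − x_N².
∂π/∂x_N = 254 − x_C − 2x_N = 0, so x_N = 127 − 0.5x_C.
The best-response slope dx_N/dx_C = −0.5 < 0: the reaction function is downward-sloping, so the choices are strategic substitutes.

strategic substitutes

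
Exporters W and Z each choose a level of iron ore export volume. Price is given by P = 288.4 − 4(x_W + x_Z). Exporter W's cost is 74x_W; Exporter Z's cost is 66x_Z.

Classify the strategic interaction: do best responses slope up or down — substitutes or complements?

Exporter W's profit: π = x_W(288.4 − 4(x_W + x_Z)) − 74x_W.
∂π/∂x_W = 214.4 − 8x_W − 4x_Z = 0, so x_W = 26.8 − 0.5x_Z.
The best-response slope dx_W/dx_Z = −0.5 < 0: the reaction function is downward-sloping, so the choices are strategic substitutes.

strategic substitutes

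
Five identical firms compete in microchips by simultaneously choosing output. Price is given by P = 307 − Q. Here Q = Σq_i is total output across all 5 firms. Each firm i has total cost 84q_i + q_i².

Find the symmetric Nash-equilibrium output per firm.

27.875

A representative firm's profit is π_i = q_i(307 − Q) − 84q_i − q_i², with Q = q_i + Σ_{j≠i} q_j.
First-order condition: 223 − 4q_i − Σ_{j≠i} q_j = 0.
With identical firms, set every q_j = q: then 223 − 4q − 4q = 0, i.e. q = 223/8 = 27.875.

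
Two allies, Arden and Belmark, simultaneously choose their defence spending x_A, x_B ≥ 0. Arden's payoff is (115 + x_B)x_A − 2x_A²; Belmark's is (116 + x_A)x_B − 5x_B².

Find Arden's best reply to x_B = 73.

Expanding Arden's payoff: 115x_A + x_Bx_A − 2x_A².
∂π/∂x_A = 115 + x_B − 4x_A = 0, so x_A = 28.75 + 0.25x_B.
At x_B = 73: x_A = 28.75 + 0.25·73 = 47.

47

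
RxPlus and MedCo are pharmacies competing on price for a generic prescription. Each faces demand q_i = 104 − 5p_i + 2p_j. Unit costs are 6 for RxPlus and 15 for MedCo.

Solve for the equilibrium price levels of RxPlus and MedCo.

RxPlus's profit: π = (p_{RxPlus} − 6)(104 − 5p_{RxPlus} + 2p_{MedCo}).
∂π/∂p_{RxPlus} = 134 − 10p_{RxPlus} + 2p_{MedCo} = 0 ⇒ p_{RxPlus} = 13.4 + 0.2p_{MedCo}.
Similarly p_{MedCo} = 17.9 + 0.2p_{RxPlus}.
Solving the two reaction functions simultaneously: (1 − (0.2)(0.2))p_{RxPlus} = 13.4 + 0.2·17.9, so 0.96p_{RxPlus} = 16.98 and p_{RxPlus} = 17.6875.
Then p_{MedCo} = 17.9 + 0.2·17.6875 = 21.4375.

17.6875, 21.4375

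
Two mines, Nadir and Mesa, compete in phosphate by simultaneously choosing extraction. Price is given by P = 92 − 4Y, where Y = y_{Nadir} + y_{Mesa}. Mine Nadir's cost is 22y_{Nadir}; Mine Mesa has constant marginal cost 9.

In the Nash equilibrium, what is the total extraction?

Mine Nadir's profit: π = y_{Nadir}(92 − 4(y_{Nadir} + y_{Mesa})) − 22y_{Nadir}.
∂π/∂y_{Nadir} = 70 − 8y_{Nadir} − 4y_{Mesa} = 0, so y_{Nadir} = 8.75 − 0.5y_{Mesa}.
By the same steps for Mesa: y_{Mesa} = 10.375 − 0.5y_{Nadir}.
Substituting the second reaction function into the first: y_{Nadir} = 8.75 − 0.5(10.375 − 0.5y_{Nadir}), which gives 0.75y_{Nadir} = 3.5625 ⇒ y_{Nadir} = 4.75.
Then y_{Mesa} = 10.375 − 0.5·4.75 = 8.
Total extraction: 4.75 + 8 = 12.75.

12.75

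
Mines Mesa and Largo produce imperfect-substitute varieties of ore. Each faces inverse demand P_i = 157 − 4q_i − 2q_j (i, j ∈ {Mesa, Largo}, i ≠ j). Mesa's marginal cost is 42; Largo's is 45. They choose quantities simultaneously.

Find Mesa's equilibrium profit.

538.24

Mine Mesa's profit: π = q_{Mesa}(157 − 4q_{Mesa} − 2q_{Largo}) − 42q_{Mesa}.
∂π/∂q_{Mesa} = 115 − 8q_{Mesa} − 2q_{Largo} = 0 ⇒ q_{Mesa} = 14.375 − 0.25q_{Largo}.
Similarly q_{Largo} = 14 − 0.25q_{Mesa}.
Plugging q_{Largo} into Mesa's best response: q_{Mesa} = 14.375 − 0.25(14 − 0.25q_{Mesa}) ⇒ 0.9375q_{Mesa} = 10.875, so q_{Mesa} = 11.6.
Then q_{Largo} = 14 − 0.25·11.6 = 11.1.
P_{Mesa} = 157 − 4·11.6 − 2·11.1 = 88.4.
Profit = (88.4 − 42)·11.6 = 538.24.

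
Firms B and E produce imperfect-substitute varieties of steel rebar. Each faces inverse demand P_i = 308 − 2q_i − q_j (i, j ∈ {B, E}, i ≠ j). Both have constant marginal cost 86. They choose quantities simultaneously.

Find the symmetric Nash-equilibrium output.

Firm B's profit: π = q_B(308 − 2q_B − q_E) − 86q_B.
∂π/∂q_B = 222 − 4q_B − q_E = 0 ⇒ q_B = 55.5 − 0.25q_E.
By symmetry q_E = q_B; substituting into the reaction function, 1.25q_B = 55.5 and q_B = 44.4.

44.4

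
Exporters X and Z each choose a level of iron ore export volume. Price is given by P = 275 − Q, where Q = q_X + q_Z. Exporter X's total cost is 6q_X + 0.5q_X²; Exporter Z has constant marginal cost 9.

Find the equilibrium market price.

114.8

Exporter X's profit: π = q_X(275 − (q_X + q_Z)) − 6q_X − 0.5q_X².
∂π/∂q_X = 269 − 3q_X − q_Z = 0, so q_X = 269/3 − (1/3)q_Z.
For Z: ∂π/∂q_Z = 266 − 2q_Z − q_X = 0 ⇒ q_Z = 133 − 0.5q_X.
Plugging q_Z into X's best response: q_X = 269/3 − (1/3)(133 − 0.5q_X) ⇒ (5/6)q_X = 136/3, so q_X = 54.4.
Then q_Z = 133 − 0.5·54.4 = 105.8.
Equilibrium price: P = 275 − 160.2 = 114.8.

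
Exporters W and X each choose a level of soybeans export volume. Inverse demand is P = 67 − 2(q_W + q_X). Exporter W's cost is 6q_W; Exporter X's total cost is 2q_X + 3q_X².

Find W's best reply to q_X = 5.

12.75

Exporter W's profit: π = q_W(67 − 2(q_W + q_X)) − 6q_W.
∂π/∂q_W = 61 − 4q_W − 2q_X = 0, so q_W = 15.25 − 0.5q_X.
At q_X = 5: q_W = 15.25 − 0.5·5 = 12.75.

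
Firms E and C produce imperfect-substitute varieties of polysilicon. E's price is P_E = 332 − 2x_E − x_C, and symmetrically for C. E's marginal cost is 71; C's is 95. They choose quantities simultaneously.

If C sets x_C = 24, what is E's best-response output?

Firm E's profit: π = x_E(332 − 2x_E − x_C) − 71x_E.
∂π/∂x_E = 261 − 4x_E − x_C = 0 ⇒ x_E = 65.25 − 0.25x_C.
At x_C = 24: x_E = 65.25 − 0.25·24 = 59.25.

59.25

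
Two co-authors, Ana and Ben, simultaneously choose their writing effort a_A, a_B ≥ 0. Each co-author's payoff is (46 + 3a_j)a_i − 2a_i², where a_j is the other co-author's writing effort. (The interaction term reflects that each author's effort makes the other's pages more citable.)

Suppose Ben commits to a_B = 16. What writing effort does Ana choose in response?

Ana's payoff is (46 + 3a_B)a_A − 2a_A².
∂π/∂a_A = 46 + 3a_B − 4a_A = 0, so a_A = 11.5 + 0.75a_B.
At a_B = 16: a_A = 11.5 + 0.75·16 = 23.5.

23.5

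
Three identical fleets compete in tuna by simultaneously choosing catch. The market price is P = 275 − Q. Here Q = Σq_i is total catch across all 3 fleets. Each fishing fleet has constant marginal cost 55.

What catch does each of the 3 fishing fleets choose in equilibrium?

A representative fishing fleet's profit is π_i = q_i(275 − Q) − 55q_i, with Q = q_i + Σ_{j≠i} q_j.
First-order condition: 220 − 2q_i − Σ_{j≠i} q_j = 0.
In a symmetric equilibrium every fishing fleet chooses the same q, so Σ_{j≠i} q_j = 2q. The condition becomes 220 − 4q = 0, giving q = 220/4 = 55.

55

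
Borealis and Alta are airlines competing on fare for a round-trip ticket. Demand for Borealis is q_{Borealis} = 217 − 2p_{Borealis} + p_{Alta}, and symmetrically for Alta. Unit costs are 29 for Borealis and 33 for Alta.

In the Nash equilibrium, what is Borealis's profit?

Borealis's profit: π = (p_{Borealis} − 29)(217 − 2p_{Borealis} + p_{Alta}).
∂π/∂p_{Borealis} = 275 − 4p_{Borealis} + p_{Alta} = 0 ⇒ p_{Borealis} = 68.75 + 0.25p_{Alta}.
Similarly p_{Alta} = 70.75 + 0.25p_{Borealis}.
Plugging p_{Alta} into Borealis's best response: p_{Borealis} = 68.75 + 0.25(70.75 + 0.25p_{Borealis}) ⇒ 0.9375p_{Borealis} = 86.4375, so p_{Borealis} = 92.2.
Then p_{Alta} = 70.75 + 0.25·92.2 = 93.8.
q_{Borealis} = 217 − 2·92.2 + 93.8 = 126.4.
Profit = (92.2 − 29)·126.4 = 7988.48.

7988.48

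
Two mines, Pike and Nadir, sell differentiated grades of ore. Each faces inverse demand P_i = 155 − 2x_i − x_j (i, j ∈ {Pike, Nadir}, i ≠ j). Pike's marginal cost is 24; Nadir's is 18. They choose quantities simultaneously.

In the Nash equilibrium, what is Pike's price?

Mine Pike's profit: π = x_{Pike}(155 − 2x_{Pike} − x_{Nadir}) − 24x_{Pike}.
∂π/∂x_{Pike} = 131 − 4x_{Pike} − x_{Nadir} = 0 ⇒ x_{Pike} = 32.75 − 0.25x_{Nadir}.
Similarly x_{Nadir} = 34.25 − 0.25x_{Pike}.
Plugging x_{Nadir} into Pike's best response: x_{Pike} = 32.75 − 0.25(34.25 − 0.25x_{Pike}) ⇒ 0.9375x_{Pike} = 24.1875, so x_{Pike} = 25.8.
Then x_{Nadir} = 34.25 − 0.25·25.8 = 27.8.
P_{Pike} = 155 − 2·25.8 − 27.8 = 75.6.

75.6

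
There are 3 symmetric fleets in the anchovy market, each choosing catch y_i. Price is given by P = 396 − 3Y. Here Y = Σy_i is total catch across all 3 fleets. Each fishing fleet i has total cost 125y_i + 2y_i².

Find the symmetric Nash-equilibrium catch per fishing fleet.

16.9375

A representative fishing fleet's profit is π_i = y_i(396 − 3Y) − 125y_i − 2y_i², with Y = y_i + Σ_{j≠i} y_j.
First-order condition: 271 − 10y_i − 3Σ_{j≠i} y_j = 0.
In a symmetric equilibrium every fishing fleet chooses the same y, so Σ_{j≠i} y_j = 2y. The condition becomes 271 − 16y = 0, giving y = 271/16 = 16.9375.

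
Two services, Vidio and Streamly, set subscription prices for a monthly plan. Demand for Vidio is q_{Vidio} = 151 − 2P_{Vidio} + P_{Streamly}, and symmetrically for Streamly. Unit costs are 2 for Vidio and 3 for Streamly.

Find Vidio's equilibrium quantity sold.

Vidio's profit: π = (P_{Vidio} − 2)(151 − 2P_{Vidio} + P_{Streamly}).
∂π/∂P_{Vidio} = 155 − 4P_{Vidio} + P_{Streamly} = 0 ⇒ P_{Vidio} = 38.75 + 0.25P_{Streamly}.
Similarly P_{Streamly} = 39.25 + 0.25P_{Vidio}.
Solving the two reaction functions simultaneously: (1 − (0.25)(0.25))P_{Vidio} = 38.75 + 0.25·39.25, so 0.9375P_{Vidio} = 48.5625 and P_{Vidio} = 51.8.
Then P_{Streamly} = 39.25 + 0.25·51.8 = 52.2.
q_{Vidio} = 151 − 2·51.8 + 52.2 = 99.6.

99.6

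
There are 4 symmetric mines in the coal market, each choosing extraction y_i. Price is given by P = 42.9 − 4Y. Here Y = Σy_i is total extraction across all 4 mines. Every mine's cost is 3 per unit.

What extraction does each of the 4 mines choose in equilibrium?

A representative mine's profit is π_i = y_i(42.9 − 4Y) − 3y_i, with Y = y_i + Σ_{j≠i} y_j.
First-order condition: 39.9 − 8y_i − 4Σ_{j≠i} y_j = 0.
In a symmetric equilibrium every mine chooses the same y, so Σ_{j≠i} y_j = 3y. The condition becomes 39.9 − 20y = 0, giving y = 39.9/20 = 1.995.

1.995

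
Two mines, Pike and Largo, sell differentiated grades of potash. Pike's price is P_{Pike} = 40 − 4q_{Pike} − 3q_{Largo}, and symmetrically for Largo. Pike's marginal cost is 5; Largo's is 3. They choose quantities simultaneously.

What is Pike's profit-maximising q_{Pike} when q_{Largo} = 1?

4

Mine Pike's profit: π = q_{Pike}(40 − 4q_{Pike} − 3q_{Largo}) − 5q_{Pike}.
∂π/∂q_{Pike} = 35 − 8q_{Pike} − 3q_{Largo} = 0 ⇒ q_{Pike} = 4.375 − 0.375q_{Largo}.
At q_{Largo} = 1: q_{Pike} = 4.375 − 0.375·1 = 4.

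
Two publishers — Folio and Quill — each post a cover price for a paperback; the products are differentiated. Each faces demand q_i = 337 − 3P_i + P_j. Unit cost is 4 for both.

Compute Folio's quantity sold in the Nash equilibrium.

Folio's profit: π = (P_{Folio} − 4)(337 − 3P_{Folio} + P_{Quill}).
∂π/∂P_{Folio} = 349 − 6P_{Folio} + P_{Quill} = 0 ⇒ P_{Folio} = 349/6 + (1/6)P_{Quill}.
Setting P_{Folio} = P_{Quill} in the reaction function: P_{Folio} = 349/6 + (1/6)P_{Folio}, so P_{Folio} = (349/6) / (5/6) = 69.8.
q_{Folio} = 337 − 3·69.8 + 69.8 = 197.4.

197.4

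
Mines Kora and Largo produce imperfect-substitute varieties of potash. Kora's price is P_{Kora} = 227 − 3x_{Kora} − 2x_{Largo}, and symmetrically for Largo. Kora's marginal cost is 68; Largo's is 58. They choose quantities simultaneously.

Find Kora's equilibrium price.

125.75

Mine Kora's profit: π = x_{Kora}(227 − 3x_{Kora} − 2x_{Largo}) − 68x_{Kora}.
∂π/∂x_{Kora} = 159 − 6x_{Kora} − 2x_{Largo} = 0 ⇒ x_{Kora} = 26.5 − (1/3)x_{Largo}.
Similarly x_{Largo} = 169/6 − (1/3)x_{Kora}.
Solving the two reaction functions simultaneously: (1 − (−1/3)(−1/3))x_{Kora} = 26.5 − (1/3)·(169/6), so (8/9)x_{Kora} = 154/9 and x_{Kora} = 19.25.
Then x_{Largo} = 169/6 − (1/3)·19.25 = 21.75.
P_{Kora} = 227 − 3·19.25 − 2·21.75 = 125.75.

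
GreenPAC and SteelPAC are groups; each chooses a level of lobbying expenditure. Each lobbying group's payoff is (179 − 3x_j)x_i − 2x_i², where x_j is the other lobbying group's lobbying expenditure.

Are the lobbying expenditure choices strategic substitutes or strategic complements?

strategic substitutes

GreenPAC's payoff is (179 − 3x_S)x_G − 2x_G².
∂π/∂x_G = 179 − 3x_S − 4x_G = 0, so x_G = 44.75 − 0.75x_S.
The best-response slope dx_G/dx_S = −0.75 < 0: the reaction function is downward-sloping, so the choices are strategic substitutes.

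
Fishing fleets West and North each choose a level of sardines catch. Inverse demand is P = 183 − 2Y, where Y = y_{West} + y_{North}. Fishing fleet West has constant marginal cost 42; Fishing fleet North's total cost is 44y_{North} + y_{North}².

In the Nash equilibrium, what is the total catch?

42.1

Fishing fleet West's profit: π = y_{West}(183 − 2(y_{West} + y_{North})) − 42y_{West}.
∂π/∂y_{West} = 141 − 4y_{West} − 2y_{North} = 0, so y_{West} = 35.25 − 0.5y_{North}.
For North: ∂π/∂y_{North} = 139 − 6y_{North} − 2y_{West} = 0 ⇒ y_{North} = 139/6 − (1/3)y_{West}.
Substituting the second reaction function into the first: y_{West} = 35.25 − 0.5(139/6 − (1/3)y_{West}), which gives (5/6)y_{West} = 71/3 ⇒ y_{West} = 28.4.
Then y_{North} = 139/6 − (1/3)·28.4 = 13.7.
Total catch: 28.4 + 13.7 = 42.1.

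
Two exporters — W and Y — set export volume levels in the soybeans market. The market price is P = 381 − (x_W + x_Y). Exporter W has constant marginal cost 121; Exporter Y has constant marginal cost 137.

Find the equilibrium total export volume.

168

Exporter W's profit: π = x_W(381 − (x_W + x_Y)) − 121x_W.
∂π/∂x_W = 260 − 2x_W − x_Y = 0, so x_W = 130 − 0.5x_Y.
By the same steps for Y: x_Y = 122 − 0.5x_W.
Substituting the second reaction function into the first: x_W = 130 − 0.5(122 − 0.5x_W), which gives 0.75x_W = 69 ⇒ x_W = 92.
Then x_Y = 122 − 0.5·92 = 76.
Total export volume: 92 + 76 = 168.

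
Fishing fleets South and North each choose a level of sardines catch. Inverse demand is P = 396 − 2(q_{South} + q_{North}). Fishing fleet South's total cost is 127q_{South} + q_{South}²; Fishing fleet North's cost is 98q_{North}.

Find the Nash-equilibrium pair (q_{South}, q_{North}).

Fishing fleet South's profit: π = q_{South}(396 − 2(q_{South} + q_{North})) − 127q_{South} − q_{South}².
∂π/∂q_{South} = 269 − 6q_{South} − 2q_{North} = 0, so q_{South} = 269/6 − (1/3)q_{North}.
For North: ∂π/∂q_{North} = 298 − 4q_{North} − 2q_{South} = 0 ⇒ q_{North} = 74.5 − 0.5q_{South}.
Plugging q_{North} into South's best response: q_{South} = 269/6 − (1/3)(74.5 − 0.5q_{South}) ⇒ (5/6)q_{South} = 20, so q_{South} = 24.
Then q_{North} = 74.5 − 0.5·24 = 62.5.

24, 62.5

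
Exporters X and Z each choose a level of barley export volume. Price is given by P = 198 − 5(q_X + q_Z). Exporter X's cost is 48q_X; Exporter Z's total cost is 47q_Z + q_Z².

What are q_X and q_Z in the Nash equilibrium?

11, 8

Exporter X's profit: π = q_X(198 − 5(q_X + q_Z)) − 48q_X.
∂π/∂q_X = 150 − 10q_X − 5q_Z = 0, so q_X = 15 − 0.5q_Z.
For Z: ∂π/∂q_Z = 151 − 12q_Z − 5q_X = 0 ⇒ q_Z = 151/12 − (5/12)q_X.
Solving the two reaction functions simultaneously: (1 − (−0.5)(−5/12))q_X = 15 − 0.5·(151/12), so (19/24)q_X = 209/24 and q_X = 11.
Then q_Z = 151/12 − (5/12)·11 = 8.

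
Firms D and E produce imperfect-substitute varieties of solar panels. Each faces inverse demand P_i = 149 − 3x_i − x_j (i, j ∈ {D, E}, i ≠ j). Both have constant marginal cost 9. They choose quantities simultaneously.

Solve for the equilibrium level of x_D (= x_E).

Firm D's profit: π = x_D(149 − 3x_D − x_E) − 9x_D.
∂π/∂x_D = 140 − 6x_D − x_E = 0 ⇒ x_D = 70/3 − (1/6)x_E.
The game is symmetric, so in equilibrium x_E = x_D: the reaction function gives (7/6)x_D = 70/3, hence x_D = 20.

20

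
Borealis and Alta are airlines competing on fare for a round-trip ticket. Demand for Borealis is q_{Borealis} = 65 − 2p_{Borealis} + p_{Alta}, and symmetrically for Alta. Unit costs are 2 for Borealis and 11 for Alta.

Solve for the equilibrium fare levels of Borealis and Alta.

24.2, 27.8

Borealis's profit: π = (p_{Borealis} − 2)(65 − 2p_{Borealis} + p_{Alta}).
∂π/∂p_{Borealis} = 69 − 4p_{Borealis} + p_{Alta} = 0 ⇒ p_{Borealis} = 17.25 + 0.25p_{Alta}.
Similarly p_{Alta} = 21.75 + 0.25p_{Borealis}.
Plugging p_{Alta} into Borealis's best response: p_{Borealis} = 17.25 + 0.25(21.75 + 0.25p_{Borealis}) ⇒ 0.9375p_{Borealis} = 22.6875, so p_{Borealis} = 24.2.
Then p_{Alta} = 21.75 + 0.25·24.2 = 27.8.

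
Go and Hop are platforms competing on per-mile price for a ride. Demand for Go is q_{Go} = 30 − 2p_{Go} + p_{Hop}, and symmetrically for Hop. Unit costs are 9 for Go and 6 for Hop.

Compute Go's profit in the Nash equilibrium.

Go's profit: π = (p_{Go} − 9)(30 − 2p_{Go} + p_{Hop}).
∂π/∂p_{Go} = 48 − 4p_{Go} + p_{Hop} = 0 ⇒ p_{Go} = 12 + 0.25p_{Hop}.
Similarly p_{Hop} = 10.5 + 0.25p_{Go}.
Plugging p_{Hop} into Go's best response: p_{Go} = 12 + 0.25(10.5 + 0.25p_{Go}) ⇒ 0.9375p_{Go} = 14.625, so p_{Go} = 15.6.
Then p_{Hop} = 10.5 + 0.25·15.6 = 14.4.
q_{Go} = 30 − 2·15.6 + 14.4 = 13.2.
Profit = (15.6 − 9)·13.2 = 87.12.

87.12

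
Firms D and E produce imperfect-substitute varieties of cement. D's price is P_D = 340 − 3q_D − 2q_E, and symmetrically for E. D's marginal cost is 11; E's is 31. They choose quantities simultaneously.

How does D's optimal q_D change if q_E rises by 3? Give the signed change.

-1

Firm D's profit: π = q_D(340 − 3q_D − 2q_E) − 11q_D.
∂π/∂q_D = 329 − 6q_D − 2q_E = 0 ⇒ q_D = 329/6 − (1/3)q_E.
The reaction-function slope is −1/3, so a 3-unit rise in q_E moves q_D by −1/3 × 3 = −1. D's best response falls — the actions are strategic substitutes.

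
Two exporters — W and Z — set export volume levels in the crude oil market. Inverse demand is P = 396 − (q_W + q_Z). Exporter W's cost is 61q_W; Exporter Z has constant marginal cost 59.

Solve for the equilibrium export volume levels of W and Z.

111, 113

Exporter W's profit: π = q_W(396 − (q_W + q_Z)) − 61q_W.
∂π/∂q_W = 335 − 2q_W − q_Z = 0, so q_W = 167.5 − 0.5q_Z.
By the same steps for Z: q_Z = 168.5 − 0.5q_W.
Solving the two reaction functions simultaneously: (1 − (−0.5)(−0.5))q_W = 167.5 − 0.5·168.5, so 0.75q_W = 83.25 and q_W = 111.
Then q_Z = 168.5 − 0.5·111 = 113.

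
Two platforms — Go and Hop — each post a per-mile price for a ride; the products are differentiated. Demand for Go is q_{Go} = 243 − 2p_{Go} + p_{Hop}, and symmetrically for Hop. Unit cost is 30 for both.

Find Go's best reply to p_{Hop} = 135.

Go's profit: π = (p_{Go} − 30)(243 − 2p_{Go} + p_{Hop}).
∂π/∂p_{Go} = 303 − 4p_{Go} + p_{Hop} = 0 ⇒ p_{Go} = 75.75 + 0.25p_{Hop}.
At p_{Hop} = 135: p_{Go} = 75.75 + 0.25·135 = 109.5.

109.5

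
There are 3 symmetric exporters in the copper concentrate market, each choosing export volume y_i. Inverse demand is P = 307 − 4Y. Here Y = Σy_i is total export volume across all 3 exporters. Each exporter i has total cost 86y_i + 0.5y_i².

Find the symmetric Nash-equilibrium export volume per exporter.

A representative exporter's profit is π_i = y_i(307 − 4Y) − 86y_i − 0.5y_i², with Y = y_i + Σ_{j≠i} y_j.
First-order condition: 221 − 9y_i − 4Σ_{j≠i} y_j = 0.
With identical exporters, set every y_j = y: then 221 − 9y − 8y = 0, i.e. y = 221/17 = 13.

13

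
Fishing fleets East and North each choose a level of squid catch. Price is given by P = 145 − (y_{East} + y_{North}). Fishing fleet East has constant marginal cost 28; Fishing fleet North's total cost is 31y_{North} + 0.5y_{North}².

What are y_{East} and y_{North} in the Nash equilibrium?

Fishing fleet East's profit: π = y_{East}(145 − (y_{East} + y_{North})) − 28y_{East}.
∂π/∂y_{East} = 117 − 2y_{East} − y_{North} = 0, so y_{East} = 58.5 − 0.5y_{North}.
For North: ∂π/∂y_{North} = 114 − 3y_{North} − y_{East} = 0 ⇒ y_{North} = 38 − (1/3)y_{East}.
Solving the two reaction functions simultaneously: (1 − (−0.5)(−1/3))y_{East} = 58.5 − 0.5·38, so (5/6)y_{East} = 39.5 and y_{East} = 47.4.
Then y_{North} = 38 − (1/3)·47.4 = 22.2.

47.4, 22.2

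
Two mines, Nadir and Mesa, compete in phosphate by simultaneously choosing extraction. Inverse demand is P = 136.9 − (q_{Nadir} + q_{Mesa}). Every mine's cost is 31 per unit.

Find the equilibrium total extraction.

70.6

Mine Nadir's profit: π = q_{Nadir}(136.9 − (q_{Nadir} + q_{Mesa})) − 31q_{Nadir}.
∂π/∂q_{Nadir} = 105.9 − 2q_{Nadir} − q_{Mesa} = 0, so q_{Nadir} = 52.95 − 0.5q_{Mesa}.
Setting q_{Nadir} = q_{Mesa} in the reaction function: q_{Nadir} = 52.95 − 0.5q_{Nadir}, so q_{Nadir} = 52.95 / 1.5 = 35.3.
Total extraction: 35.3 + 35.3 = 70.6.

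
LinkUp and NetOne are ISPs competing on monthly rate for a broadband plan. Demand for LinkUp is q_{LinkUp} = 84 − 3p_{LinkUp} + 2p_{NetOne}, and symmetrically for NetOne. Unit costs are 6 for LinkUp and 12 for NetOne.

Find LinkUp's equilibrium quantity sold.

61.875

LinkUp's profit: π = (p_{LinkUp} − 6)(84 − 3p_{LinkUp} + 2p_{NetOne}).
∂π/∂p_{LinkUp} = 102 − 6p_{LinkUp} + 2p_{NetOne} = 0 ⇒ p_{LinkUp} = 17 + (1/3)p_{NetOne}.
Similarly p_{NetOne} = 20 + (1/3)p_{LinkUp}.
Plugging p_{NetOne} into LinkUp's best response: p_{LinkUp} = 17 + (1/3)(20 + (1/3)p_{LinkUp}) ⇒ (8/9)p_{LinkUp} = 71/3, so p_{LinkUp} = 26.625.
Then p_{NetOne} = 20 + (1/3)·26.625 = 28.875.
q_{LinkUp} = 84 − 3·26.625 + 2·28.875 = 61.875.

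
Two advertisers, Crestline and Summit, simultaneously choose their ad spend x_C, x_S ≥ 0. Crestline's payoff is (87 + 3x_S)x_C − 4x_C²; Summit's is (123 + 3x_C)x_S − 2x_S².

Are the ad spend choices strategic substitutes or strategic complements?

strategic complements

Expanding Crestline's payoff: 87x_C + 3x_Sx_C − 4x_C².
∂π/∂x_C = 87 + 3x_S − 8x_C = 0, so x_C = 10.875 + 0.375x_S.
The best-response slope dx_C/dx_S = 0.375 > 0: the reaction function is upward-sloping, so the choices are strategic complements.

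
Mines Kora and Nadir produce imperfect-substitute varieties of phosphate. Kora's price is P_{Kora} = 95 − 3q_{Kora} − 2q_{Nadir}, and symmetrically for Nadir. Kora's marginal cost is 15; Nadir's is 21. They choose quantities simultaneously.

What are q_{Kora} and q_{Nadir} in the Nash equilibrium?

Mine Kora's profit: π = q_{Kora}(95 − 3q_{Kora} − 2q_{Nadir}) − 15q_{Kora}.
∂π/∂q_{Kora} = 80 − 6q_{Kora} − 2q_{Nadir} = 0 ⇒ q_{Kora} = 40/3 − (1/3)q_{Nadir}.
Similarly q_{Nadir} = 37/3 − (1/3)q_{Kora}.
Substituting the second reaction function into the first: q_{Kora} = 40/3 − (1/3)(37/3 − (1/3)q_{Kora}), which gives (8/9)q_{Kora} = 83/9 ⇒ q_{Kora} = 10.375.
Then q_{Nadir} = 37/3 − (1/3)·10.375 = 8.875.

10.375, 8.875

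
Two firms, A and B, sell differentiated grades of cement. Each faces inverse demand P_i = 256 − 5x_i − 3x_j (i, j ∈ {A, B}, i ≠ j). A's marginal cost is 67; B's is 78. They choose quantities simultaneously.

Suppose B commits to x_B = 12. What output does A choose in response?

15.3

Firm A's profit: π = x_A(256 − 5x_A − 3x_B) − 67x_A.
∂π/∂x_A = 189 − 10x_A − 3x_B = 0 ⇒ x_A = 18.9 − 0.3x_B.
At x_B = 12: x_A = 18.9 − 0.3·12 = 15.3.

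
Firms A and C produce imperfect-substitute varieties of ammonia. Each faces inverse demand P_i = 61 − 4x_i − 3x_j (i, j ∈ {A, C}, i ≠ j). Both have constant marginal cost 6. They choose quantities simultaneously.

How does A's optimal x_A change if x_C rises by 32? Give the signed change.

-12

Firm A's profit: π = x_A(61 − 4x_A − 3x_C) − 6x_A.
∂π/∂x_A = 55 − 8x_A − 3x_C = 0 ⇒ x_A = 6.875 − 0.375x_C.
The reaction-function slope is −0.375, so a 32-unit rise in x_C moves x_A by −0.375 × 32 = −12. A's best response falls — the actions are strategic substitutes.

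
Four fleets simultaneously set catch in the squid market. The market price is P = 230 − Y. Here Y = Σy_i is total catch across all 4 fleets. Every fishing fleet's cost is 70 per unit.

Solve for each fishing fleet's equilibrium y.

32

A representative fishing fleet's profit is π_i = y_i(230 − Y) − 70y_i, with Y = y_i + Σ_{j≠i} y_j.
First-order condition: 160 − 2y_i − Σ_{j≠i} y_j = 0.
Imposing symmetry (y_j = y for all j) turns Σ_{j≠i} y_j into 3y, so 160 = 5y and y = 32.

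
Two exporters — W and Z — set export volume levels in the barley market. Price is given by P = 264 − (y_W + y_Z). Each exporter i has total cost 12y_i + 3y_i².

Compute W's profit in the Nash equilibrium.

3136

Exporter W's profit: π = y_W(264 − (y_W + y_Z)) − 12y_W − 3y_W².
∂π/∂y_W = 252 − 8y_W − y_Z = 0, so y_W = 31.5 − 0.125y_Z.
The game is symmetric, so in equilibrium y_Z = y_W: the reaction function gives 1.125y_W = 31.5, hence y_W = 28.
Price P = 264 − 56 = 208.
W's profit: (208 − 12)·28 − 3(28)² = 3136.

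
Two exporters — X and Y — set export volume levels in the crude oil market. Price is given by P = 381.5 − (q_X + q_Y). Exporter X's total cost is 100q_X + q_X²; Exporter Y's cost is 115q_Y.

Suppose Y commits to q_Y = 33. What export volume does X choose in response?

Exporter X's profit: π = q_X(381.5 − (q_X + q_Y)) − 100q_X − q_X².
∂π/∂q_X = 281.5 − 4q_X − q_Y = 0, so q_X = 70.375 − 0.25q_Y.
At q_Y = 33: q_X = 70.375 − 0.25·33 = 62.125.

62.125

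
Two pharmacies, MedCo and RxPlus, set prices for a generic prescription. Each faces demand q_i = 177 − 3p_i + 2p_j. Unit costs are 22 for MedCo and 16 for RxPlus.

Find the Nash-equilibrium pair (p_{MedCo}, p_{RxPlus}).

MedCo's profit: π = (p_{MedCo} − 22)(177 − 3p_{MedCo} + 2p_{RxPlus}).
∂π/∂p_{MedCo} = 243 − 6p_{MedCo} + 2p_{RxPlus} = 0 ⇒ p_{MedCo} = 40.5 + (1/3)p_{RxPlus}.
Similarly p_{RxPlus} = 37.5 + (1/3)p_{MedCo}.
Solving the two reaction functions simultaneously: (1 − (1/3)(1/3))p_{MedCo} = 40.5 + (1/3)·37.5, so (8/9)p_{MedCo} = 53 and p_{MedCo} = 59.625.
Then p_{RxPlus} = 37.5 + (1/3)·59.625 = 57.375.

59.625, 57.375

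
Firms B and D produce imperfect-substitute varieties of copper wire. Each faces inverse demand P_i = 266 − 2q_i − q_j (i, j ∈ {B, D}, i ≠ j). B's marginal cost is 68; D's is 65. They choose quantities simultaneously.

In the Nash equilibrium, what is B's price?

146.8

Firm B's profit: π = q_B(266 − 2q_B − q_D) − 68q_B.
∂π/∂q_B = 198 − 4q_B − q_D = 0 ⇒ q_B = 49.5 − 0.25q_D.
Similarly q_D = 50.25 − 0.25q_B.
Plugging q_D into B's best response: q_B = 49.5 − 0.25(50.25 − 0.25q_B) ⇒ 0.9375q_B = 36.9375, so q_B = 39.4.
Then q_D = 50.25 − 0.25·39.4 = 40.4.
P_B = 266 − 2·39.4 − 40.4 = 146.8.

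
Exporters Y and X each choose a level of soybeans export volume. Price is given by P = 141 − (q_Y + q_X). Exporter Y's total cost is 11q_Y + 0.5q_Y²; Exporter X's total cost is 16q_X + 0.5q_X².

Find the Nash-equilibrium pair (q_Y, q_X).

Exporter Y's profit: π = q_Y(141 − (q_Y + q_X)) − 11q_Y − 0.5q_Y².
∂π/∂q_Y = 130 − 3q_Y − q_X = 0, so q_Y = 130/3 − (1/3)q_X.
By the same steps for X: q_X = 125/3 − (1/3)q_Y.
Plugging q_X into Y's best response: q_Y = 130/3 − (1/3)(125/3 − (1/3)q_Y) ⇒ (8/9)q_Y = 265/9, so q_Y = 33.125.
Then q_X = 125/3 − (1/3)·33.125 = 30.625.

33.125, 30.625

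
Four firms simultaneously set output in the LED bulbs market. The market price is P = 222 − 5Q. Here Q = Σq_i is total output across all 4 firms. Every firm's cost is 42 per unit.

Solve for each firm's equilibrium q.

7.2

A representative firm's profit is π_i = q_i(222 − 5Q) − 42q_i, with Q = q_i + Σ_{j≠i} q_j.
First-order condition: 180 − 10q_i − 5Σ_{j≠i} q_j = 0.
With identical firms, set every q_j = q: then 180 − 10q − 15q = 0, i.e. q = 180/25 = 7.2.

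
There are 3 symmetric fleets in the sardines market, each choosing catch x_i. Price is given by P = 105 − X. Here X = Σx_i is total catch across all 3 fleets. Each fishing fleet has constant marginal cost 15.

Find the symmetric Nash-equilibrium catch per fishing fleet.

22.5

A representative fishing fleet's profit is π_i = x_i(105 − X) − 15x_i, with X = x_i + Σ_{j≠i} x_j.
First-order condition: 90 − 2x_i − Σ_{j≠i} x_j = 0.
In a symmetric equilibrium every fishing fleet chooses the same x, so Σ_{j≠i} x_j = 2x. The condition becomes 90 − 4x = 0, giving x = 90/4 = 22.5.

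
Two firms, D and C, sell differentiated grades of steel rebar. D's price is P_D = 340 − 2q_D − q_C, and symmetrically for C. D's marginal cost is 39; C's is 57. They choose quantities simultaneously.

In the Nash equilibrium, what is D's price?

161.8

Firm D's profit: π = q_D(340 − 2q_D − q_C) − 39q_D.
∂π/∂q_D = 301 − 4q_D − q_C = 0 ⇒ q_D = 75.25 − 0.25q_C.
Similarly q_C = 70.75 − 0.25q_D.
Solving the two reaction functions simultaneously: (1 − (−0.25)(−0.25))q_D = 75.25 − 0.25·70.75, so 0.9375q_D = 57.5625 and q_D = 61.4.
Then q_C = 70.75 − 0.25·61.4 = 55.4.
P_D = 340 − 2·61.4 − 55.4 = 161.8.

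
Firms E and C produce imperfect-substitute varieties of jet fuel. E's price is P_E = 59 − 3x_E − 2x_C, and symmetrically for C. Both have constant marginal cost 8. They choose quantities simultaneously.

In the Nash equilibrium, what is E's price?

27.125

Firm E's profit: π = x_E(59 − 3x_E − 2x_C) − 8x_E.
∂π/∂x_E = 51 − 6x_E − 2x_C = 0 ⇒ x_E = 8.5 − (1/3)x_C.
The game is symmetric, so in equilibrium x_C = x_E: the reaction function gives (4/3)x_E = 8.5, hence x_E = 6.375.
P_E = 59 − 3·6.375 − 2·6.375 = 27.125.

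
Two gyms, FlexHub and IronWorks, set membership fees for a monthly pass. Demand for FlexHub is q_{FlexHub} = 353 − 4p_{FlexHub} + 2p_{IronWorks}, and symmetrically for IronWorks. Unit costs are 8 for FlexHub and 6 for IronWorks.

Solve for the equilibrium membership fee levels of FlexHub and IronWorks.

FlexHub's profit: π = (p_{FlexHub} − 8)(353 − 4p_{FlexHub} + 2p_{IronWorks}).
∂π/∂p_{FlexHub} = 385 − 8p_{FlexHub} + 2p_{IronWorks} = 0 ⇒ p_{FlexHub} = 48.125 + 0.25p_{IronWorks}.
Similarly p_{IronWorks} = 47.125 + 0.25p_{FlexHub}.
Substituting the second reaction function into the first: p_{FlexHub} = 48.125 + 0.25(47.125 + 0.25p_{FlexHub}), which gives 0.9375p_{FlexHub} = 1917/32 ⇒ p_{FlexHub} = 63.9.
Then p_{IronWorks} = 47.125 + 0.25·63.9 = 63.1.

63.9, 63.1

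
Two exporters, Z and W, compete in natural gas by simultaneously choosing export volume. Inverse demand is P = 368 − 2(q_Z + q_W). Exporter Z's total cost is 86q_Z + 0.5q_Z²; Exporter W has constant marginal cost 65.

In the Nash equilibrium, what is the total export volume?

92.0625

Exporter Z's profit: π = q_Z(368 − 2(q_Z + q_W)) − 86q_Z − 0.5q_Z².
∂π/∂q_Z = 282 − 5q_Z − 2q_W = 0, so q_Z = 56.4 − 0.4q_W.
For W: ∂π/∂q_W = 303 − 4q_W − 2q_Z = 0 ⇒ q_W = 75.75 − 0.5q_Z.
Plugging q_W into Z's best response: q_Z = 56.4 − 0.4(75.75 − 0.5q_Z) ⇒ 0.8q_Z = 26.1, so q_Z = 32.625.
Then q_W = 75.75 − 0.5·32.625 = 59.4375.
Total export volume: 32.625 + 59.4375 = 92.0625.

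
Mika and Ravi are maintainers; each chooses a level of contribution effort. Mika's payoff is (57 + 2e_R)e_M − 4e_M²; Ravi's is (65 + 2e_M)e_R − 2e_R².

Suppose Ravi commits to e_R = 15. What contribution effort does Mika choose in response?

Expanding Mika's payoff: 57e_M + 2e_Re_M − 4e_M².
∂π/∂e_M = 57 + 2e_R − 8e_M = 0, so e_M = 7.125 + 0.25e_R.
At e_R = 15: e_M = 7.125 + 0.25·15 = 10.875.

10.875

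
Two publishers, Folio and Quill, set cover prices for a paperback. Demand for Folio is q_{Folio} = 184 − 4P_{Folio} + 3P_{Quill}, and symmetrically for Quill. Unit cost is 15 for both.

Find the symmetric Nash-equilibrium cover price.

48.8

Folio's profit: π = (P_{Folio} − 15)(184 − 4P_{Folio} + 3P_{Quill}).
∂π/∂P_{Folio} = 244 − 8P_{Folio} + 3P_{Quill} = 0 ⇒ P_{Folio} = 30.5 + 0.375P_{Quill}.
By symmetry P_{Quill} = P_{Folio}; substituting into the reaction function, 0.625P_{Folio} = 30.5 and P_{Folio} = 48.8.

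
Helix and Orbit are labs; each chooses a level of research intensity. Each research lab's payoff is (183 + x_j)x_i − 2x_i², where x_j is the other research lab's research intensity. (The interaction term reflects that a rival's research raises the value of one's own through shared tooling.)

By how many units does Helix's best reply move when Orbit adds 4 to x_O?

1

Helix's payoff is (183 + x_O)x_H − 2x_H².
∂π/∂x_H = 183 + x_O − 4x_H = 0, so x_H = 45.75 + 0.25x_O.
The reaction-function slope is 0.25, so a 4-unit rise in x_O moves x_H by 0.25 × 4 = 1. Helix's best response rises — the actions are strategic complements.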